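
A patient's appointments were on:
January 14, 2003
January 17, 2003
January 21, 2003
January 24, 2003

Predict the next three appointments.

January 28, 2003; January 31, 2003; February 4, 2003

Gaps: 3, 4, 3 days — not constant, but cyclic with period 2.
The events fall on every Tuesday and Friday.
Next Tuesday: January 28, 2003.
Next Friday: January 31, 2003.
The following Tuesday is February 4, 2003.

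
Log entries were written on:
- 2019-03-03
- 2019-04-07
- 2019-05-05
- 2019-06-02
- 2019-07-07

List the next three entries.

2019-08-04, 2019-09-01, 2019-10-06

These are Sundays at 28- or 35-day spacing (35, 28, 28, 35).
The pattern: 1st Sunday of the month.
August 2019 — 1st Sunday is 2019-08-04.
September 2019 — 1st Sunday is 2019-09-01.
1st Sunday of October 2019: 2019-10-06.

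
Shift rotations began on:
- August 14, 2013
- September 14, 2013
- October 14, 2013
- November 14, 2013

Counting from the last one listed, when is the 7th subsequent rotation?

Each date is the 14th; the gaps (31, 30, 31) track the month lengths.
The rule is the 14th of each month.
December 2013: December 14, 2013.
Next: January 2014 → January 14, 2014.
February 2014: February 14, 2014.
Next: March 2014 → March 14, 2014.
April 2014: April 14, 2014.
May 2014: May 14, 2014.
Next: June 2014 → June 14, 2014.

June 14, 2014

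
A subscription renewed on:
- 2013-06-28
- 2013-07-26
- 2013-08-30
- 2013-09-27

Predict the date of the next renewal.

2013-10-25

Every date is a Friday; gaps 28, 35, 28 days.
Each is the last Friday of its month (at least one falls on the 29th or later, ruling out '4th Friday').
Last Friday of October 2013: 2013-10-25.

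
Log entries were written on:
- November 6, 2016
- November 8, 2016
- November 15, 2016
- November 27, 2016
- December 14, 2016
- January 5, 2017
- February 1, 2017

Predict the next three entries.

The spacing grows by 5 each time: 2, 7, 12, 17, 22, 27 days.
Next gap: 32 days. February 1, 2017 + 32 days = March 5, 2017.
Next gap: 37 days. March 5, 2017 + 37 days = April 11, 2017.
Next gap: 42 days. April 11, 2017 + 42 days = May 23, 2017.

March 5, 2017; April 11, 2017; May 23, 2017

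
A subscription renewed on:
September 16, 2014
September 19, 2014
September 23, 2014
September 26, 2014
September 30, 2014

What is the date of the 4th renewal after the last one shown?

Every event lands on a Tuesday or Friday (gaps cycle 3, 4, 3, 4).
So the schedule is: every Tuesday and Friday.
The following Friday is October 3, 2014.
Next Tuesday: October 7, 2014.
The following Friday is October 10, 2014.
Next Tuesday: October 14, 2014.

October 14, 2014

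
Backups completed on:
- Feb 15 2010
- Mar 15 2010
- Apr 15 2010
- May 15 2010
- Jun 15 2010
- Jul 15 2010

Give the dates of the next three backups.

Gaps: 28, 31, 30, 31, 30 days — not constant. Every event is on the 15th of the month.
Pattern: the 15th of each month.
August 2010: Aug 15 2010.
September 2010: Sep 15 2010.
Next: October 2010 → Oct 15 2010.

Aug 15 2010, Sep 15 2010, Oct 15 2010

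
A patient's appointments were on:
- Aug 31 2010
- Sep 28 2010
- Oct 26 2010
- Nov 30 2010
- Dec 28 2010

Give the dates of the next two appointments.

Every date is a Tuesday; gaps 28, 28, 35, 28 days.
Each is the last Tuesday of its month (at least one falls on the 29th or later, ruling out '4th Tuesday').
Last Tuesday of January 2011: Jan 25 2011.
Last Tuesday of February 2011: Feb 22 2011.

Jan 25 2011, Feb 22 2011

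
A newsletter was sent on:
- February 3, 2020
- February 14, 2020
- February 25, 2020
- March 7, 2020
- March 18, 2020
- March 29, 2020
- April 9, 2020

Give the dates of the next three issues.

April 20, 2020; May 1, 2020; May 12, 2020

Every event comes 11 days after the last (11, 11, 11, 11, 11, 11).
April 9, 2020 + 11 days = April 20, 2020.
April 20, 2020 + 11 days = May 1, 2020.
May 1, 2020 + 11 days = May 12, 2020.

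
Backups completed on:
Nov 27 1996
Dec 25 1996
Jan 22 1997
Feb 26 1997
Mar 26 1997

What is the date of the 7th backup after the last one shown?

All dates are Wednesdays, 28, 28, 35, 28 days apart.
Specifically, the 4th Wednesday of each month.
April 1997 — 4th Wednesday is Apr 23 1997.
4th Wednesday of May 1997: May 28 1997.
June 1997 — 4th Wednesday is Jun 25 1997.
4th Wednesday of July 1997: Jul 23 1997.
4th Wednesday of August 1997: Aug 27 1997.
September 1997 — 4th Wednesday is Sep 24 1997.
October 1997 — 4th Wednesday is Oct 22 1997.

Oct 22 1997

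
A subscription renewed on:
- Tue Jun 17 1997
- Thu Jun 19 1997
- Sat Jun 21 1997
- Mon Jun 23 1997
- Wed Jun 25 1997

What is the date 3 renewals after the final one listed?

The spacing is 2, 2, 2, 2 days — always 2 days.
Wed Jun 25 1997 + 2 days = Fri Jun 27 1997.
Fri Jun 27 1997 + 2 days = Sun Jun 29 1997.
Sun Jun 29 1997 + 2 days = Tue Jul 1 1997.

Tue Jul 1 1997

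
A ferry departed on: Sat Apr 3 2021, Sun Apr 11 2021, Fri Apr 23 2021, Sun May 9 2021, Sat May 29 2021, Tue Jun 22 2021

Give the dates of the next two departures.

Gaps: 8, 12, 16, 20, 24 days — each gap is 4 larger than the previous one.
Next gap: 28 days. Tue Jun 22 2021 + 28 days = Tue Jul 20 2021.
Next gap: 32 days. Tue Jul 20 2021 + 32 days = Sat Aug 21 2021.

Tue Jul 20 2021, Sat Aug 21 2021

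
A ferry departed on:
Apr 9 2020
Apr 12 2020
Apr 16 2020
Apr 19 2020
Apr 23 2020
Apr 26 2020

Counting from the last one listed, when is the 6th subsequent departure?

Gaps: 3, 4, 3, 4, 3 days — not constant, but cyclic with period 2.
The events fall on every Thursday and Sunday.
The following Thursday is Apr 30 2020.
The following Sunday is May 3 2020.
Next Thursday: May 7 2020.
The following Sunday is May 10 2020.
The following Thursday is May 14 2020.
Next Sunday: May 17 2020.

May 17 2020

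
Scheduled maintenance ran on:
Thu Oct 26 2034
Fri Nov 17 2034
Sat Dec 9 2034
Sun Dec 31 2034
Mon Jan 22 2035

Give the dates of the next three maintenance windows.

The spacing is 22, 22, 22, 22 days — always 22 days.
Mon Jan 22 2035 + 22 days = Tue Feb 13 2035.
Tue Feb 13 2035 + 22 days = Wed Mar 7 2035.
Wed Mar 7 2035 + 22 days = Thu Mar 29 2035.

Tue Feb 13 2035, Wed Mar 7 2035, Thu Mar 29 2035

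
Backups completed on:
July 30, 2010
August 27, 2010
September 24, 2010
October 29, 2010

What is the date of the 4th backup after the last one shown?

February 25, 2011

All Fridays; the gaps (28, 28, 35) vary with month length.
This is the last Friday of each month.
November 2010 ends with Friday November 26, 2010.
Last Friday of December 2010: December 31, 2010.
Last Friday of January 2011: January 28, 2011.
February 2011 ends with Friday February 25, 2011.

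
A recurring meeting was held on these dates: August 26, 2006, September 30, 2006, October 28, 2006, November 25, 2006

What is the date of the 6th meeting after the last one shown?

Every date is a Saturday; gaps 35, 28, 28 days.
Each is the last Saturday of its month (at least one falls on the 29th or later, ruling out '4th Saturday').
Last Saturday of December 2006: December 30, 2006.
January 2007 ends with Saturday January 27, 2007.
Last Saturday of February 2007: February 24, 2007.
March 2007 ends with Saturday March 31, 2007.
April 2007 ends with Saturday April 28, 2007.
May 2007 ends with Saturday May 26, 2007.

May 26, 2007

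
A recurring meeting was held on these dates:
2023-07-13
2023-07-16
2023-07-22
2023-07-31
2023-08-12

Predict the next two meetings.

2023-08-27, 2023-09-14

Intervals are 3, 6, 9, 12 days — an arithmetic progression with common difference 3.
Next gap: 15 days. 2023-08-12 + 15 days = 2023-08-27.
Next gap: 18 days. 2023-08-27 + 18 days = 2023-09-14.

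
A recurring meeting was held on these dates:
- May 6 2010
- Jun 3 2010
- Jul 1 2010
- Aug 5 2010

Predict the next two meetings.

All dates are Thursdays, 28, 28, 35 days apart.
Specifically, the 1st Thursday of each month.
1st Thursday of September 2010: Sep 2 2010.
October 2010 — 1st Thursday is Oct 7 2010.

Sep 2 2010, Oct 7 2010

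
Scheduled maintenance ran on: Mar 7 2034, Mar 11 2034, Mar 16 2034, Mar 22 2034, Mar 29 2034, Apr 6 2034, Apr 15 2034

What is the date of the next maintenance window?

The spacing grows by 1 each time: 4, 5, 6, 7, 8, 9 days.
Next gap: 10 days. Apr 15 2034 + 10 days = Apr 25 2034.

Apr 25 2034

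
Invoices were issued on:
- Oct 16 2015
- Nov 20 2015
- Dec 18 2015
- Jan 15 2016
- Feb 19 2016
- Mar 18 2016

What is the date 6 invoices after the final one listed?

Sep 16 2016

Gaps: 35, 28, 28, 35, 28 days — a mix of 28 and 35. Every date is a Friday.
Each is the 3rd Friday of its month.
3rd Friday of April 2016: Apr 15 2016.
May 2016 — 3rd Friday is May 20 2016.
3rd Friday of June 2016: Jun 17 2016.
July 2016 — 3rd Friday is Jul 15 2016.
August 2016 — 3rd Friday is Aug 19 2016.
September 2016 — 3rd Friday is Sep 16 2016.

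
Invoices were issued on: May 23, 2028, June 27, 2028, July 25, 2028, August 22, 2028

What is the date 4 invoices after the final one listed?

These are Tuesdays at 28- or 35-day spacing (35, 28, 28).
The pattern: 4th Tuesday of the month.
4th Tuesday of September 2028: September 26, 2028.
October 2028 — 4th Tuesday is October 24, 2028.
November 2028 — 4th Tuesday is November 28, 2028.
4th Tuesday of December 2028: December 26, 2028.

December 26, 2028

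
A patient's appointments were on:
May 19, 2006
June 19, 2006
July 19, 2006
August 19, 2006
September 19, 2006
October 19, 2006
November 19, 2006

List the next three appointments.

Each date is the 19th; the gaps (31, 30, 31, 31, 30, 31) track the month lengths.
The rule is the 19th of each month.
Next: December 2006 → December 19, 2006.
January 2007: January 19, 2007.
Next: February 2007 → February 19, 2007.

December 19, 2006; January 19, 2007; February 19, 2007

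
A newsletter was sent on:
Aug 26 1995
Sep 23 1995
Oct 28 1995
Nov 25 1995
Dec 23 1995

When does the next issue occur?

Gaps: 28, 35, 28, 28 days — a mix of 28 and 35. Every date is a Saturday.
Each is the 4th Saturday of its month.
4th Saturday of January 1996: Jan 27 1996.

Jan 27 1996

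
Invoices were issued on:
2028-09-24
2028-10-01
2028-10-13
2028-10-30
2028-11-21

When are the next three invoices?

The spacing grows by 5 each time: 7, 12, 17, 22 days.
Next gap: 27 days. 2028-11-21 + 27 days = 2028-12-18.
Next gap: 32 days. 2028-12-18 + 32 days = 2029-01-19.
Next gap: 37 days. 2029-01-19 + 37 days = 2029-02-25.

2028-12-18, 2029-01-19, 2029-02-25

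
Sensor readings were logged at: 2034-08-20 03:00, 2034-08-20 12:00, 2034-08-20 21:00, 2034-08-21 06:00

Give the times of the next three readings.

Spacing: 9, 9, 9 h — constant 9 h.
2034-08-21 06:00 + 9 h = 2034-08-21 15:00.
2034-08-21 15:00 + 9 h = 2034-08-22 00:00.
2034-08-22 00:00 + 9 h = 2034-08-22 09:00.

2034-08-21 15:00, 2034-08-22 00:00, 2034-08-22 09:00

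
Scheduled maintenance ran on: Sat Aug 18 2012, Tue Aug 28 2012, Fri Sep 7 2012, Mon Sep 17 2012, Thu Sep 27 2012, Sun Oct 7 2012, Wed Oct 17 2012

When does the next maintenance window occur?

The spacing is 10, 10, 10, 10, 10, 10 days — always 10 days.
Wed Oct 17 2012 + 10 days = Sat Oct 27 2012.

Sat Oct 27 2012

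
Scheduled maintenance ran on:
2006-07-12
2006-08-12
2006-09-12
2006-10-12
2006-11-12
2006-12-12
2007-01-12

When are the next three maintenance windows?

2007-02-12, 2007-03-12, 2007-04-12

Gaps: 31, 31, 30, 31, 30, 31 days — not constant. Every event is on the 12th of the month.
Pattern: the 12th of each month.
February 2007: 2007-02-12.
March 2007: 2007-03-12.
April 2007: 2007-04-12.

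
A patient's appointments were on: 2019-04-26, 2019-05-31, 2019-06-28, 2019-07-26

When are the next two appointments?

2019-08-30, 2019-09-27

All Fridays; the gaps (35, 28, 28) vary with month length.
This is the last Friday of each month.
August 2019 ends with Friday 2019-08-30.
September 2019 ends with Friday 2019-09-27.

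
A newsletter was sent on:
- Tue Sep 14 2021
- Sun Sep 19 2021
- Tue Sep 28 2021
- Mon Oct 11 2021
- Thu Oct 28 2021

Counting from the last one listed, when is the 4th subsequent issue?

Sun Feb 13 2022

The spacing grows by 4 each time: 5, 9, 13, 17 days.
Next gap: 21 days. Thu Oct 28 2021 + 21 days = Thu Nov 18 2021.
Next gap: 25 days. Thu Nov 18 2021 + 25 days = Mon Dec 13 2021.
Next gap: 29 days. Mon Dec 13 2021 + 29 days = Tue Jan 11 2022.
Next gap: 33 days. Tue Jan 11 2022 + 33 days = Sun Feb 13 2022.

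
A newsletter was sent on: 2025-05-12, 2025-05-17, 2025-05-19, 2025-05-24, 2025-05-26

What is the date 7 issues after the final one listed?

2025-06-21

Every event lands on a Monday or Saturday (gaps cycle 5, 2, 5, 2).
So the schedule is: every Monday and Saturday.
Next Saturday: 2025-05-31.
Next Monday: 2025-06-02.
Next Saturday: 2025-06-07.
Next Monday: 2025-06-09.
Next Saturday: 2025-06-14.
Next Monday: 2025-06-16.
The following Saturday is 2025-06-21.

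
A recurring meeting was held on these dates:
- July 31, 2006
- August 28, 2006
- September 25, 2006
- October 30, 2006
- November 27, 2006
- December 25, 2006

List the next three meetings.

January 29, 2007; February 26, 2007; March 26, 2007

All Mondays; the gaps (28, 28, 35, 28, 28) vary with month length.
This is the last Monday of each month.
January 2007 ends with Monday January 29, 2007.
February 2007 ends with Monday February 26, 2007.
Last Monday of March 2007: March 26, 2007.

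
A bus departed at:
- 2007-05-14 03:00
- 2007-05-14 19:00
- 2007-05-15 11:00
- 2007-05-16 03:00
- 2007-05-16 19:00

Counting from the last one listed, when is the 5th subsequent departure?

The interval is a steady 16 hours (16, 16, 16, 16).
2007-05-16 19:00 + 16 h = 2007-05-17 11:00.
2007-05-17 11:00 + 16 h = 2007-05-18 03:00.
2007-05-18 03:00 + 16 h = 2007-05-18 19:00.
2007-05-18 19:00 + 16 h = 2007-05-19 11:00.
2007-05-19 11:00 + 16 h = 2007-05-20 03:00.

2007-05-20 03:00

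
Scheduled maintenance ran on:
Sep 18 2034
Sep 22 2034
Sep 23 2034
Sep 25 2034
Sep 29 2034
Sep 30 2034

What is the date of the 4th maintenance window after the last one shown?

Gaps: 4, 1, 2, 4, 1 days — not constant, but cyclic with period 3.
The events fall on every Monday, Friday and Saturday.
The following Monday is Oct 2 2034.
Next Friday: Oct 6 2034.
Next Saturday: Oct 7 2034.
Next Monday: Oct 9 2034.

Oct 9 2034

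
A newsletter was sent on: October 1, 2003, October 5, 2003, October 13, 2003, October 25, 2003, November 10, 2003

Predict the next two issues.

The spacing grows by 4 each time: 4, 8, 12, 16 days.
Next gap: 20 days. November 10, 2003 + 20 days = November 30, 2003.
Next gap: 24 days. November 30, 2003 + 24 days = December 24, 2003.

November 30, 2003; December 24, 2003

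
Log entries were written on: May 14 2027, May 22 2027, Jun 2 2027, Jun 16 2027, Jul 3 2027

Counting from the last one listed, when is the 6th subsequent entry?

Dec 15 2027

The spacing grows by 3 each time: 8, 11, 14, 17 days.
Next gap: 20 days. Jul 3 2027 + 20 days = Jul 23 2027.
Next gap: 23 days. Jul 23 2027 + 23 days = Aug 15 2027.
Next gap: 26 days. Aug 15 2027 + 26 days = Sep 10 2027.
Next gap: 29 days. Sep 10 2027 + 29 days = Oct 9 2027.
Next gap: 32 days. Oct 9 2027 + 32 days = Nov 10 2027.
Next gap: 35 days. Nov 10 2027 + 35 days = Dec 15 2027.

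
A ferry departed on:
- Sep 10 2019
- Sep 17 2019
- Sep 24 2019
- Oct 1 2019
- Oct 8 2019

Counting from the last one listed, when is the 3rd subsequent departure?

Gaps between consecutive events: 7, 7, 7, 7 days — a constant 7-day interval.
Oct 8 2019 + 7 days = Oct 15 2019.
Oct 15 2019 + 7 days = Oct 22 2019.
Oct 22 2019 + 7 days = Oct 29 2019.

Oct 29 2019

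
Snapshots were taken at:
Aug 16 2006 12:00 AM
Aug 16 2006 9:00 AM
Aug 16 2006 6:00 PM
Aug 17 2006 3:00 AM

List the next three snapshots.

Aug 17 2006 12:00 PM, Aug 17 2006 9:00 PM, Aug 18 2006 6:00 AM

Spacing: 9, 9, 9 h — constant 9 h.
Aug 17 2006 3:00 AM + 9 h = Aug 17 2006 12:00 PM.
Aug 17 2006 12:00 PM + 9 h = Aug 17 2006 9:00 PM.
Aug 17 2006 9:00 PM + 9 h = Aug 18 2006 6:00 AM.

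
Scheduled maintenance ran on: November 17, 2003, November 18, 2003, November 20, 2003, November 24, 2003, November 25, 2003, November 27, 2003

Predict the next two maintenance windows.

Gaps: 1, 2, 4, 1, 2 days — not constant, but cyclic with period 3.
The events fall on every Monday, Tuesday and Thursday.
The following Monday is December 1, 2003.
Next Tuesday: December 2, 2003.

December 1, 2003; December 2, 2003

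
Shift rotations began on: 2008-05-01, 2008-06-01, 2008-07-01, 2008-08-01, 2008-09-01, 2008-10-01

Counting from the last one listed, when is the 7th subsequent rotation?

Gaps: 31, 30, 31, 31, 30 days — not constant. Every event is on the 1st of the month.
Pattern: the 1st of each month.
November 2008: 2008-11-01.
December 2008: 2008-12-01.
Next: January 2009 → 2009-01-01.
February 2009: 2009-02-01.
March 2009: 2009-03-01.
April 2009: 2009-04-01.
May 2009: 2009-05-01.

2009-05-01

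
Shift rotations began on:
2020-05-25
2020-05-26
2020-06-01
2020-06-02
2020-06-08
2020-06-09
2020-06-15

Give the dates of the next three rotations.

2020-06-16, 2020-06-22, 2020-06-23

Gaps: 1, 6, 1, 6, 1, 6 days — not constant, but cyclic with period 2.
The events fall on every Monday and Tuesday.
Next Tuesday: 2020-06-16.
Next Monday: 2020-06-22.
The following Tuesday is 2020-06-23.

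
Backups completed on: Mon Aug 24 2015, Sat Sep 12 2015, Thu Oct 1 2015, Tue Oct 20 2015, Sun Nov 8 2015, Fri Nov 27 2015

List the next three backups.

Wed Dec 16 2015, Mon Jan 4 2016, Sat Jan 23 2016

The spacing is 19, 19, 19, 19, 19 days — always 19 days.
Fri Nov 27 2015 + 19 days = Wed Dec 16 2015.
Wed Dec 16 2015 + 19 days = Mon Jan 4 2016.
Mon Jan 4 2016 + 19 days = Sat Jan 23 2016.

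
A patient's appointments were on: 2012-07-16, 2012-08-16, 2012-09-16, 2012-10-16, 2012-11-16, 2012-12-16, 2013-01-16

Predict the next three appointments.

Gaps: 31, 31, 30, 31, 30, 31 days — not constant. Every event is on the 16th of the month.
Pattern: the 16th of each month.
Next: February 2013 → 2013-02-16.
Next: March 2013 → 2013-03-16.
April 2013: 2013-04-16.

2013-02-16, 2013-03-16, 2013-04-16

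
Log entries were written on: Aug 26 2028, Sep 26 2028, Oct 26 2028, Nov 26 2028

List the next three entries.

Dec 26 2028, Jan 26 2029, Feb 26 2029

Gaps: 31, 30, 31 days — not constant. Every event is on the 26th of the month.
Pattern: the 26th of each month.
December 2028: Dec 26 2028.
January 2029: Jan 26 2029.
February 2029: Feb 26 2029.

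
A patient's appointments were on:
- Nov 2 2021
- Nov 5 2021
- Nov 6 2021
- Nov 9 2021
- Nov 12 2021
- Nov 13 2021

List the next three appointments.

Nov 16 2021, Nov 19 2021, Nov 20 2021

Every event lands on a Tuesday or Friday or Saturday (gaps cycle 3, 1, 3, 3, 1).
So the schedule is: every Tuesday, Friday and Saturday.
The following Tuesday is Nov 16 2021.
Next Friday: Nov 19 2021.
The following Saturday is Nov 20 2021.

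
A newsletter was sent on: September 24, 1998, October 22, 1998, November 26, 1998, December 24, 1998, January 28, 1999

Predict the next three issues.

Gaps: 28, 35, 28, 35 days — a mix of 28 and 35. Every date is a Thursday.
Each is the 4th Thursday of its month.
February 1999 — 4th Thursday is February 25, 1999.
March 1999 — 4th Thursday is March 25, 1999.
4th Thursday of April 1999: April 22, 1999.

February 25, 1999; March 25, 1999; April 22, 1999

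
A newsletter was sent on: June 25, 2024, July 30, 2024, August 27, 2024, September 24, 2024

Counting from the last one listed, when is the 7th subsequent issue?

April 29, 2025

All Tuesdays; the gaps (35, 28, 28) vary with month length.
This is the last Tuesday of each month.
October 2024 ends with Tuesday October 29, 2024.
Last Tuesday of November 2024: November 26, 2024.
December 2024 ends with Tuesday December 31, 2024.
Last Tuesday of January 2025: January 28, 2025.
February 2025 ends with Tuesday February 25, 2025.
March 2025 ends with Tuesday March 25, 2025.
Last Tuesday of April 2025: April 29, 2025.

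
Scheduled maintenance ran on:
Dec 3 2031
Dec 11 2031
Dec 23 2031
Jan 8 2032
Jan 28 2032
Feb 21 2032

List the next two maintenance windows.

Mar 20 2032, Apr 21 2032

The spacing grows by 4 each time: 8, 12, 16, 20, 24 days.
Next gap: 28 days. Feb 21 2032 + 28 days = Mar 20 2032.
Next gap: 32 days. Mar 20 2032 + 32 days = Apr 21 2032.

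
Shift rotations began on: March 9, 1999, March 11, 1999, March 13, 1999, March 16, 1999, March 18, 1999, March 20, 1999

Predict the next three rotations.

March 23, 1999; March 25, 1999; March 27, 1999

The gap pattern 2, 2, 3, 2, 2 repeats every 3 events.
These are the Tuesdays, Thursdays and Saturdays of each week.
The following Tuesday is March 23, 1999.
The following Thursday is March 25, 1999.
The following Saturday is March 27, 1999.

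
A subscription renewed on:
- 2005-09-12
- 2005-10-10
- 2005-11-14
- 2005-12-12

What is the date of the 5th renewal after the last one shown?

2006-05-08

All dates are Mondays, 28, 35, 28 days apart.
Specifically, the 2nd Monday of each month.
January 2006 — 2nd Monday is 2006-01-09.
February 2006 — 2nd Monday is 2006-02-13.
2nd Monday of March 2006: 2006-03-13.
2nd Monday of April 2006: 2006-04-10.
2nd Monday of May 2006: 2006-05-08.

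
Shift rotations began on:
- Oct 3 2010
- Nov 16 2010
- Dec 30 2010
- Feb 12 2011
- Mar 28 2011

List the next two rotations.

Every event comes 44 days after the last (44, 44, 44, 44).
Mar 28 2011 + 44 days = May 11 2011.
May 11 2011 + 44 days = Jun 24 2011.

May 11 2011, Jun 24 2011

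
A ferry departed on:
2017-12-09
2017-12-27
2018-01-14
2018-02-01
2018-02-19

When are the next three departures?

Gaps between consecutive events: 18, 18, 18, 18 days — a constant 18-day interval.
2018-02-19 + 18 days = 2018-03-09.
2018-03-09 + 18 days = 2018-03-27.
2018-03-27 + 18 days = 2018-04-14.

2018-03-09, 2018-03-27, 2018-04-14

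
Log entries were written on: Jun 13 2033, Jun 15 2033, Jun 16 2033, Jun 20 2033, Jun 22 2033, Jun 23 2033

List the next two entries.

Every event lands on a Monday or Wednesday or Thursday (gaps cycle 2, 1, 4, 2, 1).
So the schedule is: every Monday, Wednesday and Thursday.
Next Monday: Jun 27 2033.
The following Wednesday is Jun 29 2033.

Jun 27 2033, Jun 29 2033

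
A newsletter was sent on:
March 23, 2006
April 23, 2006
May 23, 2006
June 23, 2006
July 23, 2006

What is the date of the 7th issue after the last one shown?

February 23, 2007

Each date is the 23rd; the gaps (31, 30, 31, 30) track the month lengths.
The rule is the 23rd of each month.
Next: August 2006 → August 23, 2006.
September 2006: September 23, 2006.
October 2006: October 23, 2006.
Next: November 2006 → November 23, 2006.
Next: December 2006 → December 23, 2006.
January 2007: January 23, 2007.
February 2007: February 23, 2007.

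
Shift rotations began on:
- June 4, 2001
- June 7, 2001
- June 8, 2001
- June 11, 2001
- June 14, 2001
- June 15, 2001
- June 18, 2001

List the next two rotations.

Every event lands on a Monday or Thursday or Friday (gaps cycle 3, 1, 3, 3, 1, 3).
So the schedule is: every Monday, Thursday and Friday.
Next Thursday: June 21, 2001.
The following Friday is June 22, 2001.

June 21, 2001; June 22, 2001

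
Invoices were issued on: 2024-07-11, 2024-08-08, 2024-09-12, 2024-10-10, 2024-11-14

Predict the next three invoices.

2024-12-12, 2025-01-09, 2025-02-13

These are Thursdays at 28- or 35-day spacing (28, 35, 28, 35).
The pattern: 2nd Thursday of the month.
2nd Thursday of December 2024: 2024-12-12.
January 2025 — 2nd Thursday is 2025-01-09.
2nd Thursday of February 2025: 2025-02-13.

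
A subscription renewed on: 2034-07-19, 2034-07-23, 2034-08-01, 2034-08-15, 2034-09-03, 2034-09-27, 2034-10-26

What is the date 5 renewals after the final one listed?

Gaps: 4, 9, 14, 19, 24, 29 days — each gap is 5 larger than the previous one.
Next gap: 34 days. 2034-10-26 + 34 days = 2034-11-29.
Next gap: 39 days. 2034-11-29 + 39 days = 2035-01-07.
Next gap: 44 days. 2035-01-07 + 44 days = 2035-02-20.
Next gap: 49 days. 2035-02-20 + 49 days = 2035-04-10.
Next gap: 54 days. 2035-04-10 + 54 days = 2035-06-03.

2035-06-03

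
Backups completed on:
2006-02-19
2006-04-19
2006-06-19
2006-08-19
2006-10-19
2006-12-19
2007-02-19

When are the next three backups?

2007-04-19, 2007-06-19, 2007-08-19

Gaps: 59, 61, 61, 61, 61, 62 days — not constant. Every event is on the 19th of the month.
Pattern: the 19th of every 2 months.
April 2007: 2007-04-19.
June 2007: 2007-06-19.
Next: August 2007 → 2007-08-19.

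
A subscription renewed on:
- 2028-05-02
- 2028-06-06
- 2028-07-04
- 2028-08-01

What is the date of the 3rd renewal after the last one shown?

2028-11-07

Gaps: 35, 28, 28 days — a mix of 28 and 35. Every date is a Tuesday.
Each is the 1st Tuesday of its month.
September 2028 — 1st Tuesday is 2028-09-05.
1st Tuesday of October 2028: 2028-10-03.
1st Tuesday of November 2028: 2028-11-07.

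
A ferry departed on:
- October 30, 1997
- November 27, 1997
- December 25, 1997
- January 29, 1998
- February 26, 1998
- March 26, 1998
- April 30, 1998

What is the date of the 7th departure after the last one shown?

November 26, 1998

These are Thursdays with 28, 28, 35, 28, 28, 35-day gaps.
Each is the final Thursday of its month — October 30, 1997 is past the 28th, so '4th Thursday' doesn't fit.
May 1998 ends with Thursday May 28, 1998.
June 1998 ends with Thursday June 25, 1998.
July 1998 ends with Thursday July 30, 1998.
Last Thursday of August 1998: August 27, 1998.
September 1998 ends with Thursday September 24, 1998.
October 1998 ends with Thursday October 29, 1998.
November 1998 ends with Thursday November 26, 1998.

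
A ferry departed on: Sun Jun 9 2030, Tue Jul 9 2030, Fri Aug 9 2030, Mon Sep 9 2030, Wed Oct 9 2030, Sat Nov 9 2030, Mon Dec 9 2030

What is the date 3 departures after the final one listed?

Each date is the 9th; the gaps (30, 31, 31, 30, 31, 30) track the month lengths.
The rule is the 9th of each month.
January 2031: Thu Jan 9 2031.
February 2031: Sun Feb 9 2031.
March 2031: Sun Mar 9 2031.

Sun Mar 9 2031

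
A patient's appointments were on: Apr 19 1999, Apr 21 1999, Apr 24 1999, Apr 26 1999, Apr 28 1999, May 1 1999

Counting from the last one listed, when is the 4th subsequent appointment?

May 10 1999

Every event lands on a Monday or Wednesday or Saturday (gaps cycle 2, 3, 2, 2, 3).
So the schedule is: every Monday, Wednesday and Saturday.
Next Monday: May 3 1999.
Next Wednesday: May 5 1999.
Next Saturday: May 8 1999.
Next Monday: May 10 1999.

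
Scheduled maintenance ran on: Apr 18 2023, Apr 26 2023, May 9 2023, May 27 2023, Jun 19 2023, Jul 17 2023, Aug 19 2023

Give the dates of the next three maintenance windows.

Gaps: 8, 13, 18, 23, 28, 33 days — each gap is 5 larger than the previous one.
Next gap: 38 days. Aug 19 2023 + 38 days = Sep 26 2023.
Next gap: 43 days. Sep 26 2023 + 43 days = Nov 8 2023.
Next gap: 48 days. Nov 8 2023 + 48 days = Dec 26 2023.

Sep 26 2023, Nov 8 2023, Dec 26 2023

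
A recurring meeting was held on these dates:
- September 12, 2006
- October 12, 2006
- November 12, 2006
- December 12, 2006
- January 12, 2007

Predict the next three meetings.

February 12, 2007; March 12, 2007; April 12, 2007

Each date is the 12th; the gaps (30, 31, 30, 31) track the month lengths.
The rule is the 12th of each month.
February 2007: February 12, 2007.
Next: March 2007 → March 12, 2007.
Next: April 2007 → April 12, 2007.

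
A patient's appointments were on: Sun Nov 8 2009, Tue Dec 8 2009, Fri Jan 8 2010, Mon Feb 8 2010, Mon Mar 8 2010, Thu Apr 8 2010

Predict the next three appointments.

Sat May 8 2010, Tue Jun 8 2010, Thu Jul 8 2010

The day-of-month is always 8 (30, 31, 31, 28, 31 days between events).
So this recurs on the 8th of each month.
May 2010: Sat May 8 2010.
Next: June 2010 → Tue Jun 8 2010.
Next: July 2010 → Thu Jul 8 2010.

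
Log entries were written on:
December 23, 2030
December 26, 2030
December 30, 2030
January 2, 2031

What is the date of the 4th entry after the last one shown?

January 16, 2031

Gaps: 3, 4, 3 days — not constant, but cyclic with period 2.
The events fall on every Monday and Thursday.
Next Monday: January 6, 2031.
Next Thursday: January 9, 2031.
The following Monday is January 13, 2031.
Next Thursday: January 16, 2031.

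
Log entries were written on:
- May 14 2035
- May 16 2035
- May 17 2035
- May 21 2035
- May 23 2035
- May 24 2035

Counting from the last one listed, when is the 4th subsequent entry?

Every event lands on a Monday or Wednesday or Thursday (gaps cycle 2, 1, 4, 2, 1).
So the schedule is: every Monday, Wednesday and Thursday.
Next Monday: May 28 2035.
Next Wednesday: May 30 2035.
The following Thursday is May 31 2035.
The following Monday is Jun 4 2035.

Jun 4 2035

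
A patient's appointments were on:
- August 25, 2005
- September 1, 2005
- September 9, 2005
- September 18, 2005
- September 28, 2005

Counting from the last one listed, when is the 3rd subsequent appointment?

Gaps: 7, 8, 9, 10 days — each gap is 1 larger than the previous one.
Next gap: 11 days. September 28, 2005 + 11 days = October 9, 2005.
Next gap: 12 days. October 9, 2005 + 12 days = October 21, 2005.
Next gap: 13 days. October 21, 2005 + 13 days = November 3, 2005.

November 3, 2005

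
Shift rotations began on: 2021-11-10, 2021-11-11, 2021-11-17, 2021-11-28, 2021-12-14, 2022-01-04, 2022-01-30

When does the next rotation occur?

2022-03-02

Gaps: 1, 6, 11, 16, 21, 26 days — each gap is 5 larger than the previous one.
Next gap: 31 days. 2022-01-30 + 31 days = 2022-03-02.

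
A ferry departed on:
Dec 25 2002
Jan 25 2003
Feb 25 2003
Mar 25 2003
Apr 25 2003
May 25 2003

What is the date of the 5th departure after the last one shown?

Oct 25 2003

The day-of-month is always 25 (31, 31, 28, 31, 30 days between events).
So this recurs on the 25th of each month.
Next: June 2003 → Jun 25 2003.
July 2003: Jul 25 2003.
August 2003: Aug 25 2003.
Next: September 2003 → Sep 25 2003.
October 2003: Oct 25 2003.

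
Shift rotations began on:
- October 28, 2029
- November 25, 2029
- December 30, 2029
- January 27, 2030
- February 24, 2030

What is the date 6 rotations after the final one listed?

August 25, 2030

All Sundays; the gaps (28, 35, 28, 28) vary with month length.
This is the last Sunday of each month.
Last Sunday of March 2030: March 31, 2030.
April 2030 ends with Sunday April 28, 2030.
Last Sunday of May 2030: May 26, 2030.
Last Sunday of June 2030: June 30, 2030.
July 2030 ends with Sunday July 28, 2030.
August 2030 ends with Sunday August 25, 2030.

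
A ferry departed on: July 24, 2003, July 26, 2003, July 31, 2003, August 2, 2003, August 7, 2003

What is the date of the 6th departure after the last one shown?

August 28, 2003

The gap pattern 2, 5, 2, 5 repeats every 2 events.
These are the Thursdays and Saturdays of each week.
The following Saturday is August 9, 2003.
The following Thursday is August 14, 2003.
The following Saturday is August 16, 2003.
The following Thursday is August 21, 2003.
The following Saturday is August 23, 2003.
The following Thursday is August 28, 2003.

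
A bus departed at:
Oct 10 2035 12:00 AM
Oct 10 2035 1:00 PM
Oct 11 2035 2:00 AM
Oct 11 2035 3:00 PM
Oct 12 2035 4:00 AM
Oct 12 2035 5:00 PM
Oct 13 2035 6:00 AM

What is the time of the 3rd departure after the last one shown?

Oct 14 2035 9:00 PM

Spacing: 13, 13, 13, 13, 13, 13 h — constant 13 h.
Oct 13 2035 6:00 AM + 13 h = Oct 13 2035 7:00 PM.
Oct 13 2035 7:00 PM + 13 h = Oct 14 2035 8:00 AM.
Oct 14 2035 8:00 AM + 13 h = Oct 14 2035 9:00 PM.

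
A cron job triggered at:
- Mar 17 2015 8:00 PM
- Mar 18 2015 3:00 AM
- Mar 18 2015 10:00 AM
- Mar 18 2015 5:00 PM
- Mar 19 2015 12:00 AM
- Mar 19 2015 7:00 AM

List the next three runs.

Mar 19 2015 2:00 PM, Mar 19 2015 9:00 PM, Mar 20 2015 4:00 AM

Spacing: 7, 7, 7, 7, 7 h — constant 7 h.
Mar 19 2015 7:00 AM + 7 h = Mar 19 2015 2:00 PM.
Mar 19 2015 2:00 PM + 7 h = Mar 19 2015 9:00 PM.
Mar 19 2015 9:00 PM + 7 h = Mar 20 2015 4:00 AM.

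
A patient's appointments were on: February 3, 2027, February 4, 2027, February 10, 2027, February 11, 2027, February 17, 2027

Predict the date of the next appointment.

Every event lands on a Wednesday or Thursday (gaps cycle 1, 6, 1, 6).
So the schedule is: every Wednesday and Thursday.
Next Thursday: February 18, 2027.

February 18, 2027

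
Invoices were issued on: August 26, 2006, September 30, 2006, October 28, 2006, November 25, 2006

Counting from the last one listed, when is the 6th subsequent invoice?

May 26, 2007

These are Saturdays with 35, 28, 28-day gaps.
Each is the final Saturday of its month — September 30, 2006 is past the 28th, so '4th Saturday' doesn't fit.
Last Saturday of December 2006: December 30, 2006.
January 2007 ends with Saturday January 27, 2007.
February 2007 ends with Saturday February 24, 2007.
Last Saturday of March 2007: March 31, 2007.
April 2007 ends with Saturday April 28, 2007.
May 2007 ends with Saturday May 26, 2007.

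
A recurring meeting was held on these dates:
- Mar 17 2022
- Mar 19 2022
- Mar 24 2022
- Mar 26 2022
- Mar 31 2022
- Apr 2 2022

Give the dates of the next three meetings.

Apr 7 2022, Apr 9 2022, Apr 14 2022

The gap pattern 2, 5, 2, 5, 2 repeats every 2 events.
These are the Thursdays and Saturdays of each week.
Next Thursday: Apr 7 2022.
The following Saturday is Apr 9 2022.
The following Thursday is Apr 14 2022.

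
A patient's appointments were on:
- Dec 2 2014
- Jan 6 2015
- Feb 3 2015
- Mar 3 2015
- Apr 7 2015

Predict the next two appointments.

All dates are Tuesdays, 35, 28, 28, 35 days apart.
Specifically, the 1st Tuesday of each month.
1st Tuesday of May 2015: May 5 2015.
June 2015 — 1st Tuesday is Jun 2 2015.

May 5 2015, Jun 2 2015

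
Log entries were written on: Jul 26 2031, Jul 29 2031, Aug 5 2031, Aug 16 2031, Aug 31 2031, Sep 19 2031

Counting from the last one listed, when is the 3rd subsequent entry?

Dec 9 2031

Intervals are 3, 7, 11, 15, 19 days — an arithmetic progression with common difference 4.
Next gap: 23 days. Sep 19 2031 + 23 days = Oct 12 2031.
Next gap: 27 days. Oct 12 2031 + 27 days = Nov 8 2031.
Next gap: 31 days. Nov 8 2031 + 31 days = Dec 9 2031.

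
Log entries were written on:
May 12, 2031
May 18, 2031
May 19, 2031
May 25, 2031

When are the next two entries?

May 26, 2031; June 1, 2031

Gaps: 6, 1, 6 days — not constant, but cyclic with period 2.
The events fall on every Monday and Sunday.
Next Monday: May 26, 2031.
Next Sunday: June 1, 2031.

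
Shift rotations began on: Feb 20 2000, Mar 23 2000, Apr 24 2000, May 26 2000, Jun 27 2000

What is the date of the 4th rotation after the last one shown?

Nov 2 2000

The spacing is 32, 32, 32, 32 days — always 32 days.
Jun 27 2000 + 32 days = Jul 29 2000.
Jul 29 2000 + 32 days = Aug 30 2000.
Aug 30 2000 + 32 days = Oct 1 2000.
Oct 1 2000 + 32 days = Nov 2 2000.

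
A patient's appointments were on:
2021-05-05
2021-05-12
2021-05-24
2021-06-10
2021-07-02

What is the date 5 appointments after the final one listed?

2022-01-03

Gaps: 7, 12, 17, 22 days — each gap is 5 larger than the previous one.
Next gap: 27 days. 2021-07-02 + 27 days = 2021-07-29.
Next gap: 32 days. 2021-07-29 + 32 days = 2021-08-30.
Next gap: 37 days. 2021-08-30 + 37 days = 2021-10-06.
Next gap: 42 days. 2021-10-06 + 42 days = 2021-11-17.
Next gap: 47 days. 2021-11-17 + 47 days = 2022-01-03.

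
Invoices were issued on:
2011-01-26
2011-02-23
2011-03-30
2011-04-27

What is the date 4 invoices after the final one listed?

All Wednesdays; the gaps (28, 35, 28) vary with month length.
This is the last Wednesday of each month.
Last Wednesday of May 2011: 2011-05-25.
June 2011 ends with Wednesday 2011-06-29.
Last Wednesday of July 2011: 2011-07-27.
Last Wednesday of August 2011: 2011-08-31.

2011-08-31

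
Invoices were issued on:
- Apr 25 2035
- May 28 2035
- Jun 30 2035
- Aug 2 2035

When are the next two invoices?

The spacing is 33, 33, 33 days — always 33 days.
Aug 2 2035 + 33 days = Sep 4 2035.
Sep 4 2035 + 33 days = Oct 7 2035.

Sep 4 2035, Oct 7 2035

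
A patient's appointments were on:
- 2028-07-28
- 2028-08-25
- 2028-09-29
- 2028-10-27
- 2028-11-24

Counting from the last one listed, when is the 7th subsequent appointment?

Every date is a Friday; gaps 28, 35, 28, 28 days.
Each is the last Friday of its month (at least one falls on the 29th or later, ruling out '4th Friday').
Last Friday of December 2028: 2028-12-29.
Last Friday of January 2029: 2029-01-26.
Last Friday of February 2029: 2029-02-23.
Last Friday of March 2029: 2029-03-30.
Last Friday of April 2029: 2029-04-27.
Last Friday of May 2029: 2029-05-25.
June 2029 ends with Friday 2029-06-29.

2029-06-29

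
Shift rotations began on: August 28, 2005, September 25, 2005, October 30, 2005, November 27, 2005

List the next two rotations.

All Sundays; the gaps (28, 35, 28) vary with month length.
This is the last Sunday of each month.
December 2005 ends with Sunday December 25, 2005.
January 2006 ends with Sunday January 29, 2006.

December 25, 2005; January 29, 2006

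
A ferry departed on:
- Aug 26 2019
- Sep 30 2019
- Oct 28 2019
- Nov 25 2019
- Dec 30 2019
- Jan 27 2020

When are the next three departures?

All Mondays; the gaps (35, 28, 28, 35, 28) vary with month length.
This is the last Monday of each month.
Last Monday of February 2020: Feb 24 2020.
Last Monday of March 2020: Mar 30 2020.
Last Monday of April 2020: Apr 27 2020.

Feb 24 2020, Mar 30 2020, Apr 27 2020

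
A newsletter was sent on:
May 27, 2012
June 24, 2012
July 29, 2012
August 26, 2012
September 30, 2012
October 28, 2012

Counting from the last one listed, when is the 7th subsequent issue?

May 26, 2013

Every date is a Sunday; gaps 28, 35, 28, 35, 28 days.
Each is the last Sunday of its month (at least one falls on the 29th or later, ruling out '4th Sunday').
November 2012 ends with Sunday November 25, 2012.
Last Sunday of December 2012: December 30, 2012.
Last Sunday of January 2013: January 27, 2013.
Last Sunday of February 2013: February 24, 2013.
March 2013 ends with Sunday March 31, 2013.
Last Sunday of April 2013: April 28, 2013.
May 2013 ends with Sunday May 26, 2013.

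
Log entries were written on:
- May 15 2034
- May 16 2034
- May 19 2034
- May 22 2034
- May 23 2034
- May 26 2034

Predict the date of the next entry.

May 29 2034

Gaps: 1, 3, 3, 1, 3 days — not constant, but cyclic with period 3.
The events fall on every Monday, Tuesday and Friday.
Next Monday: May 29 2034.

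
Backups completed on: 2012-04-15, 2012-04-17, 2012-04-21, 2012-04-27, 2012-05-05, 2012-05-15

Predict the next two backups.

2012-05-27, 2012-06-10

The spacing grows by 2 each time: 2, 4, 6, 8, 10 days.
Next gap: 12 days. 2012-05-15 + 12 days = 2012-05-27.
Next gap: 14 days. 2012-05-27 + 14 days = 2012-06-10.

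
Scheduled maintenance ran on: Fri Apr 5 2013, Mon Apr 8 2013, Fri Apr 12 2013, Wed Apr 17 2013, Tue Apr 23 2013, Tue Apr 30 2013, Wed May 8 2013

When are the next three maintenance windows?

The spacing grows by 1 each time: 3, 4, 5, 6, 7, 8 days.
Next gap: 9 days. Wed May 8 2013 + 9 days = Fri May 17 2013.
Next gap: 10 days. Fri May 17 2013 + 10 days = Mon May 27 2013.
Next gap: 11 days. Mon May 27 2013 + 11 days = Fri Jun 7 2013.

Fri May 17 2013, Mon May 27 2013, Fri Jun 7 2013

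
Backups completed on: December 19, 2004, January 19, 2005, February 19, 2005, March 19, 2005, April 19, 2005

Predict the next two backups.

Each date is the 19th; the gaps (31, 31, 28, 31) track the month lengths.
The rule is the 19th of each month.
May 2005: May 19, 2005.
June 2005: June 19, 2005.

May 19, 2005; June 19, 2005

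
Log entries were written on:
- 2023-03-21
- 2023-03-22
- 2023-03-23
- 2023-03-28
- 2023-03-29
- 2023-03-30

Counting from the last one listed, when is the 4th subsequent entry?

The gap pattern 1, 1, 5, 1, 1 repeats every 3 events.
These are the Tuesdays, Wednesdays and Thursdays of each week.
Next Tuesday: 2023-04-04.
The following Wednesday is 2023-04-05.
The following Thursday is 2023-04-06.
The following Tuesday is 2023-04-11.

2023-04-11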